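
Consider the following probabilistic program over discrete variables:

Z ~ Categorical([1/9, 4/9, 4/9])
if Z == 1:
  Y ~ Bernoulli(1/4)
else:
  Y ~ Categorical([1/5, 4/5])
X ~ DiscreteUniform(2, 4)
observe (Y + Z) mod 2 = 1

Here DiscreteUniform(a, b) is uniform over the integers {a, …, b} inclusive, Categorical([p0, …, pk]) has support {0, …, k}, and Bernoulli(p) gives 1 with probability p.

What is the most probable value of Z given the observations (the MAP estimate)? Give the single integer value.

Enumerate traces; 9 have nonzero weight after conditioning:
  (Z=0, Y=1, X=2) weight 4/135
  (Z=0, Y=1, X=3) weight 4/135
  (Z=0, Y=1, X=4) weight 4/135
  (Z=1, Y=0, X=2) weight 1/9
  (Z=1, Y=0, X=3) weight 1/9
  (Z=1, Y=0, X=4) weight 1/9
  (Z=2, Y=1, X=2) weight 16/135
  (Z=2, Y=1, X=3) weight 16/135
  … 1 more
Group by Z:
  weight(Z=0) = 4/45
  weight(Z=1) = 1/3
  weight(Z=2) = 16/45
Total weight = 4/45 + 1/3 + 16/45 = 7/9
P(Z=0 | obs) = 4/45 / 7/9 = 4/35
P(Z=1 | obs) = 1/3 / 7/9 = 3/7
P(Z=2 | obs) = 16/45 / 7/9 = 16/35
argmax = 2

argmax_v P(Z = v | obs) = 2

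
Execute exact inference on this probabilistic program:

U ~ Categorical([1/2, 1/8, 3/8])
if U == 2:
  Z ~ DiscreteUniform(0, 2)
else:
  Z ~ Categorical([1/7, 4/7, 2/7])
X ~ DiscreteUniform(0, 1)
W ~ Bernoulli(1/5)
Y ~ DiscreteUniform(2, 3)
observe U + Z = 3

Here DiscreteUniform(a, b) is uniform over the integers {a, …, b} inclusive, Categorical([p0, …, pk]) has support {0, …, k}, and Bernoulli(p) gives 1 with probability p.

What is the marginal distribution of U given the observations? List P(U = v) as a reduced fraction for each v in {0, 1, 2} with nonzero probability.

Enumerate traces; 16 have nonzero weight after conditioning:
  (U=1, Z=2, X=0, W=0, Y=2) weight 1/140
  (U=1, Z=2, X=0, W=0, Y=3) weight 1/140
  (U=1, Z=2, X=0, W=1, Y=2) weight 1/560
  (U=1, Z=2, X=0, W=1, Y=3) weight 1/560
  (U=1, Z=2, X=1, W=0, Y=2) weight 1/140
  (U=1, Z=2, X=1, W=0, Y=3) weight 1/140
  (U=1, Z=2, X=1, W=1, Y=2) weight 1/560
  (U=1, Z=2, X=1, W=1, Y=3) weight 1/560
  (U=2, Z=1, X=0, W=0, Y=2) weight 1/40
  … 7 more
Group by U:
  weight(U=1) = 1/28
  weight(U=2) = 1/8
Total weight = 1/28 + 1/8 = 9/56
P(U=1 | obs) = 1/28 / 9/56 = 2/9
P(U=2 | obs) = 1/8 / 9/56 = 7/9

P(U=1) = 2/9, P(U=2) = 7/9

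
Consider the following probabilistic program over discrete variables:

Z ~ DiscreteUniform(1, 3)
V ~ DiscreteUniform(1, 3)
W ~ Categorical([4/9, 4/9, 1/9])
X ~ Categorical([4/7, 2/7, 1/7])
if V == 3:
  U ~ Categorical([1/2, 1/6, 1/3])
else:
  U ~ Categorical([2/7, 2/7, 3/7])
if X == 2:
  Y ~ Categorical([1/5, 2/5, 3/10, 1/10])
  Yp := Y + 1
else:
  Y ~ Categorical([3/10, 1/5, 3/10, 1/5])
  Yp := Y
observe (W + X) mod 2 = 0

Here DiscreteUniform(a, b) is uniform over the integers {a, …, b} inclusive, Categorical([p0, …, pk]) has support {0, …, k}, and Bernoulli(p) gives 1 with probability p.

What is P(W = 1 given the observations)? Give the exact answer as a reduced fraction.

P(W = 1 | obs) = 8/33

Enumerate traces; 540 have nonzero weight after conditioning:
  (Z=1, V=1, W=0, X=0, U=0, Y=0) weight 16/6615
  (Z=1, V=1, W=0, X=0, U=0, Y=1) weight 32/19845
  (Z=1, V=1, W=0, X=0, U=0, Y=2) weight 16/6615
  (Z=1, V=1, W=0, X=0, U=0, Y=3) weight 32/19845
  (Z=1, V=1, W=0, X=0, U=1, Y=0) weight 16/6615
  (Z=1, V=1, W=0, X=0, U=1, Y=1) weight 32/19845
  (Z=1, V=1, W=0, X=0, U=1, Y=2) weight 16/6615
  (Z=1, V=1, W=0, X=0, U=1, Y=3) weight 32/19845
  (Z=1, V=1, W=1, X=1, U=0, Y=0) weight 8/6615
  (Z=1, V=1, W=2, X=0, U=0, Y=0) weight 4/6615
  … 530 more
Group by W:
  weight(W=0) = 20/63
  weight(W=1) = 8/63
  weight(W=2) = 5/63
Total weight = 20/63 + 8/63 + 5/63 = 11/21
P(W=0 | obs) = 20/63 / 11/21 = 20/33
P(W=1 | obs) = 8/63 / 11/21 = 8/33
P(W=2 | obs) = 5/63 / 11/21 = 5/33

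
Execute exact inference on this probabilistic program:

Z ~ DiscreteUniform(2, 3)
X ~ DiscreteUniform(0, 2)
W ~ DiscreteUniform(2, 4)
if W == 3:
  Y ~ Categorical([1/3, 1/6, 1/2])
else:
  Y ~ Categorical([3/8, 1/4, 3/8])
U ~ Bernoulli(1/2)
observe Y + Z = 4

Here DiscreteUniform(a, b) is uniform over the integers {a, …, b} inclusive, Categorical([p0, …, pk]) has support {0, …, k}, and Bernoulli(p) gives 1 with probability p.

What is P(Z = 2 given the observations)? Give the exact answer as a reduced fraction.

Enumerate traces; 36 have nonzero weight after conditioning:
  (Z=2, X=0, W=2, Y=2, U=0) weight 1/96
  (Z=2, X=0, W=2, Y=2, U=1) weight 1/96
  (Z=2, X=0, W=3, Y=2, U=0) weight 1/72
  (Z=2, X=0, W=3, Y=2, U=1) weight 1/72
  (Z=2, X=0, W=4, Y=2, U=0) weight 1/96
  (Z=2, X=0, W=4, Y=2, U=1) weight 1/96
  (Z=2, X=1, W=2, Y=2, U=0) weight 1/96
  (Z=2, X=1, W=2, Y=2, U=1) weight 1/96
  (Z=3, X=0, W=2, Y=1, U=0) weight 1/144
  … 27 more
Group by Z:
  weight(Z=2) = 5/24
  weight(Z=3) = 1/9
Total weight = 5/24 + 1/9 = 23/72
P(Z=2 | obs) = 5/24 / 23/72 = 15/23
P(Z=3 | obs) = 1/9 / 23/72 = 8/23

P(Z = 2 | obs) = 15/23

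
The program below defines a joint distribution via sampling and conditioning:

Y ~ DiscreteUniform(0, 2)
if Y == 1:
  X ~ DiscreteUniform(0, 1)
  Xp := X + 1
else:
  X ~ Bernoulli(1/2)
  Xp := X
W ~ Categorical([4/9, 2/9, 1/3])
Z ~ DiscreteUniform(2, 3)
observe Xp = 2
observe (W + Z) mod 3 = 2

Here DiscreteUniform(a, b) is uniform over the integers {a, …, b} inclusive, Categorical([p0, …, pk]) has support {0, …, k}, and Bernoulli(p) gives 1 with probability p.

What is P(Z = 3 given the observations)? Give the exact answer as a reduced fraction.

Enumerate traces; 2 have nonzero weight after conditioning:
  (Y=1, X=1, W=0, Z=2) weight 1/27
  (Y=1, X=1, W=2, Z=3) weight 1/36
Group by Z:
  weight(Z=2) = 1/27
  weight(Z=3) = 1/36
Total weight = 1/27 + 1/36 = 7/108
P(Z=2 | obs) = 1/27 / 7/108 = 4/7
P(Z=3 | obs) = 1/36 / 7/108 = 3/7

P(Z = 3 | obs) = 3/7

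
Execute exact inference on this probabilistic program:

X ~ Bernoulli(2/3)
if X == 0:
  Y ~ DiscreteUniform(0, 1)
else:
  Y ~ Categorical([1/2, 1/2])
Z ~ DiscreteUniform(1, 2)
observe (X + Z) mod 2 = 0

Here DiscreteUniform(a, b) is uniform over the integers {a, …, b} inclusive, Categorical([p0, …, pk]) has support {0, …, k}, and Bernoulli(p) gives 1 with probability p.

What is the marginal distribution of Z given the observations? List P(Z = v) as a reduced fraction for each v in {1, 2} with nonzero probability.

Enumerate traces; 4 have nonzero weight after conditioning:
  (X=0, Y=0, Z=2) weight 1/12
  (X=0, Y=1, Z=2) weight 1/12
  (X=1, Y=0, Z=1) weight 1/6
  (X=1, Y=1, Z=1) weight 1/6
Group by Z:
  weight(Z=1) = 1/3
  weight(Z=2) = 1/6
Total weight = 1/3 + 1/6 = 1/2
P(Z=1 | obs) = 1/3 / 1/2 = 2/3
P(Z=2 | obs) = 1/6 / 1/2 = 1/3

P(Z=1) = 2/3, P(Z=2) = 1/3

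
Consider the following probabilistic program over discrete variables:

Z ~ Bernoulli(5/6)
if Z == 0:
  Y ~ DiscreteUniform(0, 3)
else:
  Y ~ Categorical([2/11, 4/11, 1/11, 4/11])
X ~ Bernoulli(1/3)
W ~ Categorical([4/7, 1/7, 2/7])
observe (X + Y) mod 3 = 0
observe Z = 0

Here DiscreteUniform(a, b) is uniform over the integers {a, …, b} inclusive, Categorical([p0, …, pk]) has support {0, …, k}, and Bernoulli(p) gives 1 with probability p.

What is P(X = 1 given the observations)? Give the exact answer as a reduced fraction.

Enumerate traces; 9 have nonzero weight after conditioning:
  (Z=0, Y=0, X=0, W=0) weight 1/63
  (Z=0, Y=0, X=0, W=1) weight 1/252
  (Z=0, Y=0, X=0, W=2) weight 1/126
  (Z=0, Y=2, X=1, W=0) weight 1/126
  (Z=0, Y=2, X=1, W=1) weight 1/504
  (Z=0, Y=2, X=1, W=2) weight 1/252
  (Z=0, Y=3, X=0, W=0) weight 1/63
  (Z=0, Y=3, X=0, W=1) weight 1/252
  … 1 more
Group by X:
  weight(X=0) = 1/18
  weight(X=1) = 1/72
Total weight = 1/18 + 1/72 = 5/72
P(X=0 | obs) = 1/18 / 5/72 = 4/5
P(X=1 | obs) = 1/72 / 5/72 = 1/5

P(X = 1 | obs) = 1/5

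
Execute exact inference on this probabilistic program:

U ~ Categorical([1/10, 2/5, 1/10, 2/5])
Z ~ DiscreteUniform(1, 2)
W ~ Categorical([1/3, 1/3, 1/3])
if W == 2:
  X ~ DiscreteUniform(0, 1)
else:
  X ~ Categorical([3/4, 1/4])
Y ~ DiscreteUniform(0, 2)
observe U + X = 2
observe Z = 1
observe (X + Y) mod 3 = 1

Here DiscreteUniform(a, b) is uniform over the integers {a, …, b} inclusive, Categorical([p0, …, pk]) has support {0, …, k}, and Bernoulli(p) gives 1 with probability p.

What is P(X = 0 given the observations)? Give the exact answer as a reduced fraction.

Enumerate traces; 6 have nonzero weight after conditioning:
  (U=1, Z=1, W=0, X=1, Y=0) weight 1/180
  (U=1, Z=1, W=1, X=1, Y=0) weight 1/180
  (U=1, Z=1, W=2, X=1, Y=0) weight 1/90
  (U=2, Z=1, W=0, X=0, Y=1) weight 1/240
  (U=2, Z=1, W=1, X=0, Y=1) weight 1/240
  (U=2, Z=1, W=2, X=0, Y=1) weight 1/360
Group by X:
  weight(X=0) = 1/90
  weight(X=1) = 1/45
Total weight = 1/90 + 1/45 = 1/30
P(X=0 | obs) = 1/90 / 1/30 = 1/3
P(X=1 | obs) = 1/45 / 1/30 = 2/3

P(X = 0 | obs) = 1/3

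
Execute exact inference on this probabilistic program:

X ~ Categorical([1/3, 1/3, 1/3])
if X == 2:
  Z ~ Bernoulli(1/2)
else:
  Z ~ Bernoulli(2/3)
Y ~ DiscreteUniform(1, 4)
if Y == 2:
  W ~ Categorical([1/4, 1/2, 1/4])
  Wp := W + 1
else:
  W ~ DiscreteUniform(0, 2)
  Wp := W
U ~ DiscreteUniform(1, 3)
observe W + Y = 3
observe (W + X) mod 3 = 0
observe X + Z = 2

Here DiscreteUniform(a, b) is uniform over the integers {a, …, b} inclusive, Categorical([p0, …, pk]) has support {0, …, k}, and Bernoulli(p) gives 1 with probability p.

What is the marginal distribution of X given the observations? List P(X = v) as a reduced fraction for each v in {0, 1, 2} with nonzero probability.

Enumerate traces; 6 have nonzero weight after conditioning:
  (X=1, Z=1, Y=1, W=2, U=1) weight 1/162
  (X=1, Z=1, Y=1, W=2, U=2) weight 1/162
  (X=1, Z=1, Y=1, W=2, U=3) weight 1/162
  (X=2, Z=0, Y=2, W=1, U=1) weight 1/144
  (X=2, Z=0, Y=2, W=1, U=2) weight 1/144
  (X=2, Z=0, Y=2, W=1, U=3) weight 1/144
Group by X:
  weight(X=1) = 1/54
  weight(X=2) = 1/48
Total weight = 1/54 + 1/48 = 17/432
P(X=1 | obs) = 1/54 / 17/432 = 8/17
P(X=2 | obs) = 1/48 / 17/432 = 9/17

P(X=1) = 8/17, P(X=2) = 9/17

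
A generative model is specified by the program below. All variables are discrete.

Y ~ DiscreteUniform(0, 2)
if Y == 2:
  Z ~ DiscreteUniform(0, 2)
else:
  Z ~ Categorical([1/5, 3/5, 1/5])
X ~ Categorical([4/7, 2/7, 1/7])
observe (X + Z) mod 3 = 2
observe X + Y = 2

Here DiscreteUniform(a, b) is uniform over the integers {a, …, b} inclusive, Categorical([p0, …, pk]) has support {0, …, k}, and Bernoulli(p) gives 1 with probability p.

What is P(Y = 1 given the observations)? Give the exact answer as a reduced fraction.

Enumerate traces; 3 have nonzero weight after conditioning:
  (Y=0, Z=0, X=2) weight 1/105
  (Y=1, Z=1, X=1) weight 2/35
  (Y=2, Z=2, X=0) weight 4/63
Group by Y:
  weight(Y=0) = 1/105
  weight(Y=1) = 2/35
  weight(Y=2) = 4/63
Total weight = 1/105 + 2/35 + 4/63 = 41/315
P(Y=0 | obs) = 1/105 / 41/315 = 3/41
P(Y=1 | obs) = 2/35 / 41/315 = 18/41
P(Y=2 | obs) = 4/63 / 41/315 = 20/41

P(Y = 1 | obs) = 18/41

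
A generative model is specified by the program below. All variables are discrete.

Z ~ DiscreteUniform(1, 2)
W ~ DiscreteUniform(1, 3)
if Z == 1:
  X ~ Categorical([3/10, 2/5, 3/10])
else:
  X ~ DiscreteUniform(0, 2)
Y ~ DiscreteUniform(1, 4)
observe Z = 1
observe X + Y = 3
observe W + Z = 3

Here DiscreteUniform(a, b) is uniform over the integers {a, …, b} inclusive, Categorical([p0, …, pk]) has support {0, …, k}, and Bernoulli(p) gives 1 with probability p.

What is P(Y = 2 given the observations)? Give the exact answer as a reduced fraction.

Enumerate traces; 3 have nonzero weight after conditioning:
  (Z=1, W=2, X=0, Y=3) weight 1/80
  (Z=1, W=2, X=1, Y=2) weight 1/60
  (Z=1, W=2, X=2, Y=1) weight 1/80
Group by Y:
  weight(Y=1) = 1/80
  weight(Y=2) = 1/60
  weight(Y=3) = 1/80
Total weight = 1/80 + 1/60 + 1/80 = 1/24
P(Y=1 | obs) = 1/80 / 1/24 = 3/10
P(Y=2 | obs) = 1/60 / 1/24 = 2/5
P(Y=3 | obs) = 1/80 / 1/24 = 3/10

P(Y = 2 | obs) = 2/5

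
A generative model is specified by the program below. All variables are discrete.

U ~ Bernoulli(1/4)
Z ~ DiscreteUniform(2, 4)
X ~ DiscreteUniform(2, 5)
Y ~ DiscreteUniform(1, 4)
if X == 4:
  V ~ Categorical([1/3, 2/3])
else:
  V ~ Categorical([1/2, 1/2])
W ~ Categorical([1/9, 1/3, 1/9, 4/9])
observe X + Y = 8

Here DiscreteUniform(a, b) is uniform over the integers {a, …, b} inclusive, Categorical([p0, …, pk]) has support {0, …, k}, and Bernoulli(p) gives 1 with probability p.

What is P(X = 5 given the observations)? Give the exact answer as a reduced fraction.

Enumerate traces; 96 have nonzero weight after conditioning:
  (U=0, Z=2, X=4, Y=4, V=0, W=0) weight 1/1728
  (U=0, Z=2, X=4, Y=4, V=0, W=1) weight 1/576
  (U=0, Z=2, X=4, Y=4, V=0, W=2) weight 1/1728
  (U=0, Z=2, X=4, Y=4, V=0, W=3) weight 1/432
  (U=0, Z=2, X=4, Y=4, V=1, W=0) weight 1/864
  (U=0, Z=2, X=4, Y=4, V=1, W=1) weight 1/288
  (U=0, Z=2, X=4, Y=4, V=1, W=2) weight 1/864
  (U=0, Z=2, X=4, Y=4, V=1, W=3) weight 1/216
  (U=0, Z=2, X=5, Y=3, V=0, W=0) weight 1/1152
  … 87 more
Group by X:
  weight(X=4) = 1/16
  weight(X=5) = 1/16
Total weight = 1/16 + 1/16 = 1/8
P(X=4 | obs) = 1/16 / 1/8 = 1/2
P(X=5 | obs) = 1/16 / 1/8 = 1/2

P(X = 5 | obs) = 1/2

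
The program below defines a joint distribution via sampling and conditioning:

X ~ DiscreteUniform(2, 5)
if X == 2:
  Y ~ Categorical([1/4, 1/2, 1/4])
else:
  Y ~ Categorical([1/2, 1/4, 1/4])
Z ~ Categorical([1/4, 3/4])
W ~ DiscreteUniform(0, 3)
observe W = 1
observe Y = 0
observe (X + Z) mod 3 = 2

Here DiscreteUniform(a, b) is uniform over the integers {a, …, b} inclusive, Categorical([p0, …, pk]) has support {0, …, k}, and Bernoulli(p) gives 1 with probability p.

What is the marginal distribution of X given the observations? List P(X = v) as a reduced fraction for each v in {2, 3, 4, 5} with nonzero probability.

Enumerate traces; 3 have nonzero weight after conditioning:
  (X=2, Y=0, Z=0, W=1) weight 1/256
  (X=4, Y=0, Z=1, W=1) weight 3/128
  (X=5, Y=0, Z=0, W=1) weight 1/128
Group by X:
  weight(X=2) = 1/256
  weight(X=4) = 3/128
  weight(X=5) = 1/128
Total weight = 1/256 + 3/128 + 1/128 = 9/256
P(X=2 | obs) = 1/256 / 9/256 = 1/9
P(X=4 | obs) = 3/128 / 9/256 = 2/3
P(X=5 | obs) = 1/128 / 9/256 = 2/9

P(X=2) = 1/9, P(X=4) = 2/3, P(X=5) = 2/9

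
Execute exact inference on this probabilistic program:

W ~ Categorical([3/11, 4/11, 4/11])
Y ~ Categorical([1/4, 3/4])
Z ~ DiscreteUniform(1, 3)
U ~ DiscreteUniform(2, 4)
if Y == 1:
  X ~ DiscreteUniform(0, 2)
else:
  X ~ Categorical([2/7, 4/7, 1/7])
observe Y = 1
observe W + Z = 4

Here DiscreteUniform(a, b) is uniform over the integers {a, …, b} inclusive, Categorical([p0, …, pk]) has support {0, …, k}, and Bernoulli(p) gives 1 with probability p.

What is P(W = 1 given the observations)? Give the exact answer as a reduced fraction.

Enumerate traces; 18 have nonzero weight after conditioning:
  (W=1, Y=1, Z=3, U=2, X=0) weight 1/99
  (W=1, Y=1, Z=3, U=2, X=1) weight 1/99
  (W=1, Y=1, Z=3, U=2, X=2) weight 1/99
  (W=1, Y=1, Z=3, U=3, X=0) weight 1/99
  (W=1, Y=1, Z=3, U=3, X=1) weight 1/99
  (W=1, Y=1, Z=3, U=3, X=2) weight 1/99
  (W=1, Y=1, Z=3, U=4, X=0) weight 1/99
  (W=1, Y=1, Z=3, U=4, X=1) weight 1/99
  (W=2, Y=1, Z=2, U=2, X=0) weight 1/99
  … 9 more
Group by W:
  weight(W=1) = 1/11
  weight(W=2) = 1/11
Total weight = 1/11 + 1/11 = 2/11
P(W=1 | obs) = 1/11 / 2/11 = 1/2
P(W=2 | obs) = 1/11 / 2/11 = 1/2

P(W = 1 | obs) = 1/2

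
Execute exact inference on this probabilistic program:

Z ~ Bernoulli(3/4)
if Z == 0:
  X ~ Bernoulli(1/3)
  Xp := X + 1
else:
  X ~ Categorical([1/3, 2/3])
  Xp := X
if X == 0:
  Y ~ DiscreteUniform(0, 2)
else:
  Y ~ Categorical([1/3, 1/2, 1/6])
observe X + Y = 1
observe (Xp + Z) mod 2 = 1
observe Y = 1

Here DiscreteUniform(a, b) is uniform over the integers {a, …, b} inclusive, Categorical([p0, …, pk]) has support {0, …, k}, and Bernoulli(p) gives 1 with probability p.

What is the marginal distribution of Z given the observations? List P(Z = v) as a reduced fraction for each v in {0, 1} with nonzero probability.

P(Z=0) = 2/5, P(Z=1) = 3/5

Enumerate traces; 2 have nonzero weight after conditioning:
  (Z=0, X=0, Y=1) weight 1/18
  (Z=1, X=0, Y=1) weight 1/12
Group by Z:
  weight(Z=0) = 1/18
  weight(Z=1) = 1/12
Total weight = 1/18 + 1/12 = 5/36
P(Z=0 | obs) = 1/18 / 5/36 = 2/5
P(Z=1 | obs) = 1/12 / 5/36 = 3/5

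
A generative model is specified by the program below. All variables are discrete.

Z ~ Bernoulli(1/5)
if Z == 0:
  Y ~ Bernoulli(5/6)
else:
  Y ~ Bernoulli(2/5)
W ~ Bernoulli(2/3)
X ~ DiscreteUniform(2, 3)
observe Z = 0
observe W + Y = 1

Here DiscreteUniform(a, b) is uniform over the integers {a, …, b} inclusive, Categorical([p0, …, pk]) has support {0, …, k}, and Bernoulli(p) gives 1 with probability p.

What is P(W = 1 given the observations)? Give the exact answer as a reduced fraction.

Enumerate traces; 4 have nonzero weight after conditioning:
  (Z=0, Y=0, W=1, X=2) weight 2/45
  (Z=0, Y=0, W=1, X=3) weight 2/45
  (Z=0, Y=1, W=0, X=2) weight 1/9
  (Z=0, Y=1, W=0, X=3) weight 1/9
Group by W:
  weight(W=0) = 2/9
  weight(W=1) = 4/45
Total weight = 2/9 + 4/45 = 14/45
P(W=0 | obs) = 2/9 / 14/45 = 5/7
P(W=1 | obs) = 4/45 / 14/45 = 2/7

P(W = 1 | obs) = 2/7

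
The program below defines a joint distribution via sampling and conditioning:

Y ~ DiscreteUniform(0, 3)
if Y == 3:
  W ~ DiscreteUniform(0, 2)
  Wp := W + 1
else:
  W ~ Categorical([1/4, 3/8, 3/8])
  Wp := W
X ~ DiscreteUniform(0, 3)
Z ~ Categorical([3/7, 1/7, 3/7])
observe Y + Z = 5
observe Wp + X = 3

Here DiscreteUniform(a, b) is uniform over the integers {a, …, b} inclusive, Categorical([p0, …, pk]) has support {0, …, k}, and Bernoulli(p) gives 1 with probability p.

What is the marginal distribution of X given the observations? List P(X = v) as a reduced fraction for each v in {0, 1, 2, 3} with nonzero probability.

Enumerate traces; 3 have nonzero weight after conditioning:
  (Y=3, W=0, X=2, Z=2) weight 1/112
  (Y=3, W=1, X=1, Z=2) weight 1/112
  (Y=3, W=2, X=0, Z=2) weight 1/112
Group by X:
  weight(X=0) = 1/112
  weight(X=1) = 1/112
  weight(X=2) = 1/112
Total weight = 1/112 + 1/112 + 1/112 = 3/112
P(X=0 | obs) = 1/112 / 3/112 = 1/3
P(X=1 | obs) = 1/112 / 3/112 = 1/3
P(X=2 | obs) = 1/112 / 3/112 = 1/3

P(X=0) = 1/3, P(X=1) = 1/3, P(X=2) = 1/3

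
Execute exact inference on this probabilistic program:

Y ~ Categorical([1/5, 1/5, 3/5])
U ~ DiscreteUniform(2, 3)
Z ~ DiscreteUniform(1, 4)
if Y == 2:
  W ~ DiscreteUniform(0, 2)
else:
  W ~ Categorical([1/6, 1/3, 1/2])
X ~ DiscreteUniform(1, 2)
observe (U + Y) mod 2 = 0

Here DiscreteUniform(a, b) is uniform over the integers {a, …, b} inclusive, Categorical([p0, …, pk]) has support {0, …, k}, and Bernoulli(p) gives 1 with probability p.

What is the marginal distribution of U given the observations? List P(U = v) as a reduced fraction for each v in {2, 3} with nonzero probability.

Enumerate traces; 72 have nonzero weight after conditioning:
  (Y=0, U=2, Z=1, W=0, X=1) weight 1/480
  (Y=0, U=2, Z=1, W=0, X=2) weight 1/480
  (Y=0, U=2, Z=1, W=1, X=1) weight 1/240
  (Y=0, U=2, Z=1, W=1, X=2) weight 1/240
  (Y=0, U=2, Z=1, W=2, X=1) weight 1/160
  (Y=0, U=2, Z=1, W=2, X=2) weight 1/160
  (Y=0, U=2, Z=2, W=0, X=1) weight 1/480
  (Y=0, U=2, Z=2, W=0, X=2) weight 1/480
  (Y=1, U=3, Z=1, W=0, X=1) weight 1/480
  … 63 more
Group by U:
  weight(U=2) = 2/5
  weight(U=3) = 1/10
Total weight = 2/5 + 1/10 = 1/2
P(U=2 | obs) = 2/5 / 1/2 = 4/5
P(U=3 | obs) = 1/10 / 1/2 = 1/5

P(U=2) = 4/5, P(U=3) = 1/5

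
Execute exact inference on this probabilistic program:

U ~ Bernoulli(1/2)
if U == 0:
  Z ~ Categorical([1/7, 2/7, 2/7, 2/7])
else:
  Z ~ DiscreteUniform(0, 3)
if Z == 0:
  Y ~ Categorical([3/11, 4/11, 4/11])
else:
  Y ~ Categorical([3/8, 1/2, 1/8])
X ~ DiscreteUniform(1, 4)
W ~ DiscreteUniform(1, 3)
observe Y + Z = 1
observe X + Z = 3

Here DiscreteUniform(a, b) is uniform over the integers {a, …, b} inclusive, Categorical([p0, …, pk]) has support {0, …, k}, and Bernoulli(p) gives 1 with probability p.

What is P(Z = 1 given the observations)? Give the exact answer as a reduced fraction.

Enumerate traces; 12 have nonzero weight after conditioning:
  (U=0, Z=0, Y=1, X=3, W=1) weight 1/462
  (U=0, Z=0, Y=1, X=3, W=2) weight 1/462
  (U=0, Z=0, Y=1, X=3, W=3) weight 1/462
  (U=0, Z=1, Y=0, X=2, W=1) weight 1/224
  (U=0, Z=1, Y=0, X=2, W=2) weight 1/224
  (U=0, Z=1, Y=0, X=2, W=3) weight 1/224
  (U=1, Z=0, Y=1, X=3, W=1) weight 1/264
  (U=1, Z=0, Y=1, X=3, W=2) weight 1/264
  … 4 more
Group by Z:
  weight(Z=0) = 1/56
  weight(Z=1) = 45/1792
Total weight = 1/56 + 45/1792 = 11/256
P(Z=0 | obs) = 1/56 / 11/256 = 32/77
P(Z=1 | obs) = 45/1792 / 11/256 = 45/77

P(Z = 1 | obs) = 45/77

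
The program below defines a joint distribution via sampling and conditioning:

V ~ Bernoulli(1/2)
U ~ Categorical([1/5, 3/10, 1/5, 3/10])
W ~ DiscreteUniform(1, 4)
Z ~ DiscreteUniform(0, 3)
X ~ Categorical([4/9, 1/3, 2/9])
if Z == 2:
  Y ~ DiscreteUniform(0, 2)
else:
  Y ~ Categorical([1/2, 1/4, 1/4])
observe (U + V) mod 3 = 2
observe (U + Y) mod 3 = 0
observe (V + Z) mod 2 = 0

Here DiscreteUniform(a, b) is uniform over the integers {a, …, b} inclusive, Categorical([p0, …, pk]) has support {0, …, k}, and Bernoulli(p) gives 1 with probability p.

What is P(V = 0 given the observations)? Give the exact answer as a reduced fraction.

Enumerate traces; 48 have nonzero weight after conditioning:
  (V=0, U=2, W=1, Z=0, X=0, Y=1) weight 1/1440
  (V=0, U=2, W=1, Z=0, X=1, Y=1) weight 1/1920
  (V=0, U=2, W=1, Z=0, X=2, Y=1) weight 1/2880
  (V=0, U=2, W=1, Z=2, X=0, Y=1) weight 1/1080
  (V=0, U=2, W=1, Z=2, X=1, Y=1) weight 1/1440
  (V=0, U=2, W=1, Z=2, X=2, Y=1) weight 1/2160
  (V=0, U=2, W=2, Z=0, X=0, Y=1) weight 1/1440
  (V=0, U=2, W=2, Z=0, X=1, Y=1) weight 1/1920
  (V=1, U=1, W=1, Z=1, X=0, Y=2) weight 1/960
  … 39 more
Group by V:
  weight(V=0) = 7/480
  weight(V=1) = 3/160
Total weight = 7/480 + 3/160 = 1/30
P(V=0 | obs) = 7/480 / 1/30 = 7/16
P(V=1 | obs) = 3/160 / 1/30 = 9/16

P(V = 0 | obs) = 7/16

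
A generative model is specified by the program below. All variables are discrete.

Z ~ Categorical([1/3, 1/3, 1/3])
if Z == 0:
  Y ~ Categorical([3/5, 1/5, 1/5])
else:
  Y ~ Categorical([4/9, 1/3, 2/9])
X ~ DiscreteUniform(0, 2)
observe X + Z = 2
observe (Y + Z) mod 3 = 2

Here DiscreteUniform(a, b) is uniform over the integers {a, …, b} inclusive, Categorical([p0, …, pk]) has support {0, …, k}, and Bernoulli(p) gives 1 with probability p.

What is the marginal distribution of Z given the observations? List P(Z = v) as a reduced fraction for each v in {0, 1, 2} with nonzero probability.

P(Z=0) = 9/44, P(Z=1) = 15/44, P(Z=2) = 5/11

Enumerate traces; 3 have nonzero weight after conditioning:
  (Z=0, Y=2, X=2) weight 1/45
  (Z=1, Y=1, X=1) weight 1/27
  (Z=2, Y=0, X=0) weight 4/81
Group by Z:
  weight(Z=0) = 1/45
  weight(Z=1) = 1/27
  weight(Z=2) = 4/81
Total weight = 1/45 + 1/27 + 4/81 = 44/405
P(Z=0 | obs) = 1/45 / 44/405 = 9/44
P(Z=1 | obs) = 1/27 / 44/405 = 15/44
P(Z=2 | obs) = 4/81 / 44/405 = 5/11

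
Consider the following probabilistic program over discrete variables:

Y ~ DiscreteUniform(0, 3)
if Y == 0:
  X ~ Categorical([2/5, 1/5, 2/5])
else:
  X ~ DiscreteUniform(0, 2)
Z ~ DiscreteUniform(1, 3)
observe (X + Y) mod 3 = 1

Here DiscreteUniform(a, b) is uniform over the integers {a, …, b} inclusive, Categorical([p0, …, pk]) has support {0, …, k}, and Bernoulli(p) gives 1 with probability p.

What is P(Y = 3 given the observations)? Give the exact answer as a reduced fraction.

Enumerate traces; 12 have nonzero weight after conditioning:
  (Y=0, X=1, Z=1) weight 1/60
  (Y=0, X=1, Z=2) weight 1/60
  (Y=0, X=1, Z=3) weight 1/60
  (Y=1, X=0, Z=1) weight 1/36
  (Y=1, X=0, Z=2) weight 1/36
  (Y=1, X=0, Z=3) weight 1/36
  (Y=2, X=2, Z=1) weight 1/36
  (Y=2, X=2, Z=2) weight 1/36
  (Y=3, X=1, Z=1) weight 1/36
  … 3 more
Group by Y:
  weight(Y=0) = 1/20
  weight(Y=1) = 1/12
  weight(Y=2) = 1/12
  weight(Y=3) = 1/12
Total weight = 1/20 + 1/12 + 1/12 + 1/12 = 3/10
P(Y=0 | obs) = 1/20 / 3/10 = 1/6
P(Y=1 | obs) = 1/12 / 3/10 = 5/18
P(Y=2 | obs) = 1/12 / 3/10 = 5/18
P(Y=3 | obs) = 1/12 / 3/10 = 5/18

P(Y = 3 | obs) = 5/18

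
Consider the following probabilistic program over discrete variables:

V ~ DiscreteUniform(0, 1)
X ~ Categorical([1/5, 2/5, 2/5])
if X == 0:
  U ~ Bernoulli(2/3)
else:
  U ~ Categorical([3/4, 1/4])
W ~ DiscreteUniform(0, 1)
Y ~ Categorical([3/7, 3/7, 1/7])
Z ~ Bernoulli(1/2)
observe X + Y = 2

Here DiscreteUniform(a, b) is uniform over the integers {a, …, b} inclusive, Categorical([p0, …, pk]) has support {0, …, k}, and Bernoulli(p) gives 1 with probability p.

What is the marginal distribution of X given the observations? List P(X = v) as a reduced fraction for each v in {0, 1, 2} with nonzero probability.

Enumerate traces; 48 have nonzero weight after conditioning:
  (V=0, X=0, U=0, W=0, Y=2, Z=0) weight 1/840
  (V=0, X=0, U=0, W=0, Y=2, Z=1) weight 1/840
  (V=0, X=0, U=0, W=1, Y=2, Z=0) weight 1/840
  (V=0, X=0, U=0, W=1, Y=2, Z=1) weight 1/840
  (V=0, X=0, U=1, W=0, Y=2, Z=0) weight 1/420
  (V=0, X=0, U=1, W=0, Y=2, Z=1) weight 1/420
  (V=0, X=0, U=1, W=1, Y=2, Z=0) weight 1/420
  (V=0, X=0, U=1, W=1, Y=2, Z=1) weight 1/420
  (V=0, X=1, U=0, W=0, Y=1, Z=0) weight 9/560
  (V=0, X=2, U=0, W=0, Y=0, Z=0) weight 9/560
  … 38 more
Group by X:
  weight(X=0) = 1/35
  weight(X=1) = 6/35
  weight(X=2) = 6/35
Total weight = 1/35 + 6/35 + 6/35 = 13/35
P(X=0 | obs) = 1/35 / 13/35 = 1/13
P(X=1 | obs) = 6/35 / 13/35 = 6/13
P(X=2 | obs) = 6/35 / 13/35 = 6/13

P(X=0) = 1/13, P(X=1) = 6/13, P(X=2) = 6/13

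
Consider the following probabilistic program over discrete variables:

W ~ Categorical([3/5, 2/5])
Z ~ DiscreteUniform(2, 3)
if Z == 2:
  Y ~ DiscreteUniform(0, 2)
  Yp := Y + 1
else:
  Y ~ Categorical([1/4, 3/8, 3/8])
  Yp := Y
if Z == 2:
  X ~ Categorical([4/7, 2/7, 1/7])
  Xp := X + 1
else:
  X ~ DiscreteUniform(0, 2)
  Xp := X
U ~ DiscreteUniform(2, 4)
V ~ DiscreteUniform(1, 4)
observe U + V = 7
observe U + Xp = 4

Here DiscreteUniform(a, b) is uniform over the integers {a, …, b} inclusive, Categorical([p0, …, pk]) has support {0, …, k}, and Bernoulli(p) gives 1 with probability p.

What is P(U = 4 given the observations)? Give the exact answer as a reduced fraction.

Enumerate traces; 18 have nonzero weight after conditioning:
  (W=0, Z=2, Y=0, X=0, U=3, V=4) weight 1/210
  (W=0, Z=2, Y=1, X=0, U=3, V=4) weight 1/210
  (W=0, Z=2, Y=2, X=0, U=3, V=4) weight 1/210
  (W=0, Z=3, Y=0, X=0, U=4, V=3) weight 1/480
  (W=0, Z=3, Y=0, X=1, U=3, V=4) weight 1/480
  (W=0, Z=3, Y=1, X=0, U=4, V=3) weight 1/320
  (W=0, Z=3, Y=1, X=1, U=3, V=4) weight 1/320
  (W=0, Z=3, Y=2, X=0, U=4, V=3) weight 1/320
  … 10 more
Group by U:
  weight(U=3) = 19/504
  weight(U=4) = 1/72
Total weight = 19/504 + 1/72 = 13/252
P(U=3 | obs) = 19/504 / 13/252 = 19/26
P(U=4 | obs) = 1/72 / 13/252 = 7/26

P(U = 4 | obs) = 7/26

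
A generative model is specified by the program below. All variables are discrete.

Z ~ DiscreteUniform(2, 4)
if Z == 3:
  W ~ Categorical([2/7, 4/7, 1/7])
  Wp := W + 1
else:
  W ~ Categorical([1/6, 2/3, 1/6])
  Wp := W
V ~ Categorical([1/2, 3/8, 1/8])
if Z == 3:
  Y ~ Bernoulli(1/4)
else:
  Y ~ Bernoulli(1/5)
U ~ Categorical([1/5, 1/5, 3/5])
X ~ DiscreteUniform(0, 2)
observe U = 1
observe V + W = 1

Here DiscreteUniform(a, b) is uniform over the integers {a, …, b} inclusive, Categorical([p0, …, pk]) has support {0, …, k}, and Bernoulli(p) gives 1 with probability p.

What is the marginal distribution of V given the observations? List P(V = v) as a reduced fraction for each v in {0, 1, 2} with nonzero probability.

Enumerate traces; 36 have nonzero weight after conditioning:
  (Z=2, W=0, V=1, Y=0, U=1, X=0) weight 1/900
  (Z=2, W=0, V=1, Y=0, U=1, X=1) weight 1/900
  (Z=2, W=0, V=1, Y=0, U=1, X=2) weight 1/900
  (Z=2, W=0, V=1, Y=1, U=1, X=0) weight 1/3600
  (Z=2, W=0, V=1, Y=1, U=1, X=1) weight 1/3600
  (Z=2, W=0, V=1, Y=1, U=1, X=2) weight 1/3600
  (Z=2, W=1, V=0, Y=0, U=1, X=0) weight 4/675
  (Z=2, W=1, V=0, Y=0, U=1, X=1) weight 4/675
  … 28 more
Group by V:
  weight(V=0) = 4/63
  weight(V=1) = 13/840
Total weight = 4/63 + 13/840 = 199/2520
P(V=0 | obs) = 4/63 / 199/2520 = 160/199
P(V=1 | obs) = 13/840 / 199/2520 = 39/199

P(V=0) = 160/199, P(V=1) = 39/199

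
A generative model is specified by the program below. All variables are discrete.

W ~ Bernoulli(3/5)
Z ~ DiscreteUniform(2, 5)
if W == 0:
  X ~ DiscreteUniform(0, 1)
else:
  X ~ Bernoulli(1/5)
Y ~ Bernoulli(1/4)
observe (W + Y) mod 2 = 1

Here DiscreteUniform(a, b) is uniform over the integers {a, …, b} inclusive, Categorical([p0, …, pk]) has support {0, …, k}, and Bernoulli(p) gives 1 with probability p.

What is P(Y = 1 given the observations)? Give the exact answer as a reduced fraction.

Enumerate traces; 16 have nonzero weight after conditioning:
  (W=0, Z=2, X=0, Y=1) weight 1/80
  (W=0, Z=2, X=1, Y=1) weight 1/80
  (W=0, Z=3, X=0, Y=1) weight 1/80
  (W=0, Z=3, X=1, Y=1) weight 1/80
  (W=0, Z=4, X=0, Y=1) weight 1/80
  (W=0, Z=4, X=1, Y=1) weight 1/80
  (W=0, Z=5, X=0, Y=1) weight 1/80
  (W=0, Z=5, X=1, Y=1) weight 1/80
  (W=1, Z=2, X=0, Y=0) weight 9/100
  … 7 more
Group by Y:
  weight(Y=0) = 9/20
  weight(Y=1) = 1/10
Total weight = 9/20 + 1/10 = 11/20
P(Y=0 | obs) = 9/20 / 11/20 = 9/11
P(Y=1 | obs) = 1/10 / 11/20 = 2/11

P(Y = 1 | obs) = 2/11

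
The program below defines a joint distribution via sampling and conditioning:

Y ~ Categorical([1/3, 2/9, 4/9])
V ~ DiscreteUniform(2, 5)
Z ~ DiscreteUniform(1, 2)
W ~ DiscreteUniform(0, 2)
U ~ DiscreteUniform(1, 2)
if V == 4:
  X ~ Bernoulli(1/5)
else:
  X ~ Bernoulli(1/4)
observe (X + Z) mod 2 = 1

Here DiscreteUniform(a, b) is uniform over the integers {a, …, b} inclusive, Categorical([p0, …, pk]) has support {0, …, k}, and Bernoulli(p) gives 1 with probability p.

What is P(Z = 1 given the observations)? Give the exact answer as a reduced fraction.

Enumerate traces; 144 have nonzero weight after conditioning:
  (Y=0, V=2, Z=1, W=0, U=1, X=0) weight 1/192
  (Y=0, V=2, Z=1, W=0, U=2, X=0) weight 1/192
  (Y=0, V=2, Z=1, W=1, U=1, X=0) weight 1/192
  (Y=0, V=2, Z=1, W=1, U=2, X=0) weight 1/192
  (Y=0, V=2, Z=1, W=2, U=1, X=0) weight 1/192
  (Y=0, V=2, Z=1, W=2, U=2, X=0) weight 1/192
  (Y=0, V=2, Z=2, W=0, U=1, X=1) weight 1/576
  (Y=0, V=2, Z=2, W=0, U=2, X=1) weight 1/576
  … 136 more
Group by Z:
  weight(Z=1) = 61/160
  weight(Z=2) = 19/160
Total weight = 61/160 + 19/160 = 1/2
P(Z=1 | obs) = 61/160 / 1/2 = 61/80
P(Z=2 | obs) = 19/160 / 1/2 = 19/80

P(Z = 1 | obs) = 61/80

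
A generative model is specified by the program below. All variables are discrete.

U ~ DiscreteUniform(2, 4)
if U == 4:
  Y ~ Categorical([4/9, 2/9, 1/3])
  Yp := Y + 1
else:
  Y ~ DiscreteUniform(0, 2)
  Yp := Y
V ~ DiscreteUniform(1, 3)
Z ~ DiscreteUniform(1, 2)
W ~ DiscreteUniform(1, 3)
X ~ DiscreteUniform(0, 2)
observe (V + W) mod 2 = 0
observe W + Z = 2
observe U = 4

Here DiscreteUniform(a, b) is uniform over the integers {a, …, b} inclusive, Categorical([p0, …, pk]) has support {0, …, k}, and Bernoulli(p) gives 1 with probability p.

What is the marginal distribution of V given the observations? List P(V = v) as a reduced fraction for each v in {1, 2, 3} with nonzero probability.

P(V=1) = 1/2, P(V=3) = 1/2

Enumerate traces; 18 have nonzero weight after conditioning:
  (U=4, Y=0, V=1, Z=1, W=1, X=0) weight 2/729
  (U=4, Y=0, V=1, Z=1, W=1, X=1) weight 2/729
  (U=4, Y=0, V=1, Z=1, W=1, X=2) weight 2/729
  (U=4, Y=0, V=3, Z=1, W=1, X=0) weight 2/729
  (U=4, Y=0, V=3, Z=1, W=1, X=1) weight 2/729
  (U=4, Y=0, V=3, Z=1, W=1, X=2) weight 2/729
  (U=4, Y=1, V=1, Z=1, W=1, X=0) weight 1/729
  (U=4, Y=1, V=1, Z=1, W=1, X=1) weight 1/729
  … 10 more
Group by V:
  weight(V=1) = 1/54
  weight(V=3) = 1/54
Total weight = 1/54 + 1/54 = 1/27
P(V=1 | obs) = 1/54 / 1/27 = 1/2
P(V=3 | obs) = 1/54 / 1/27 = 1/2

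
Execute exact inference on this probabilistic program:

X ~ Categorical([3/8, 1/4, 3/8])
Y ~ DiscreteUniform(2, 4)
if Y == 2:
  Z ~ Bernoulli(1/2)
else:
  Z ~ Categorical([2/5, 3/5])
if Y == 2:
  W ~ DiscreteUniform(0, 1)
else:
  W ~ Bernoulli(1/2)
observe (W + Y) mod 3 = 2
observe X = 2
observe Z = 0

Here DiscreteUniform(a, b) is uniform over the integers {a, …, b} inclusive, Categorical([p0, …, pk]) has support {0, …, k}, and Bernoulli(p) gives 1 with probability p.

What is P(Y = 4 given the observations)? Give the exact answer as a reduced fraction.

P(Y = 4 | obs) = 4/9

Enumerate traces; 2 have nonzero weight after conditioning:
  (X=2, Y=2, Z=0, W=0) weight 1/32
  (X=2, Y=4, Z=0, W=1) weight 1/40
Group by Y:
  weight(Y=2) = 1/32
  weight(Y=4) = 1/40
Total weight = 1/32 + 1/40 = 9/160
P(Y=2 | obs) = 1/32 / 9/160 = 5/9
P(Y=4 | obs) = 1/40 / 9/160 = 4/9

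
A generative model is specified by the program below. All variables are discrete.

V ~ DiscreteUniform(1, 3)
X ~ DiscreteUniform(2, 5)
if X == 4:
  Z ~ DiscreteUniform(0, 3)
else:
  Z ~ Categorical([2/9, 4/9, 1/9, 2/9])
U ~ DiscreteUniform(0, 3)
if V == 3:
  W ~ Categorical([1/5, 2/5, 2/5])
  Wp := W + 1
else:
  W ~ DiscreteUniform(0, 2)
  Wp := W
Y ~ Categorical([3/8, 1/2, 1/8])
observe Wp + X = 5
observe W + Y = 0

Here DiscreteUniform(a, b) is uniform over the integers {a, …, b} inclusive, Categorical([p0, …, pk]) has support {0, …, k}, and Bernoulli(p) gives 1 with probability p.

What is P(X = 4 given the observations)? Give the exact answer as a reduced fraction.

P(X = 4 | obs) = 3/13

Enumerate traces; 48 have nonzero weight after conditioning:
  (V=1, X=5, Z=0, U=0, W=0, Y=0) weight 1/1728
  (V=1, X=5, Z=0, U=1, W=0, Y=0) weight 1/1728
  (V=1, X=5, Z=0, U=2, W=0, Y=0) weight 1/1728
  (V=1, X=5, Z=0, U=3, W=0, Y=0) weight 1/1728
  (V=1, X=5, Z=1, U=0, W=0, Y=0) weight 1/864
  (V=1, X=5, Z=1, U=1, W=0, Y=0) weight 1/864
  (V=1, X=5, Z=1, U=2, W=0, Y=0) weight 1/864
  (V=1, X=5, Z=1, U=3, W=0, Y=0) weight 1/864
  (V=3, X=4, Z=0, U=0, W=0, Y=0) weight 1/2560
  … 39 more
Group by X:
  weight(X=4) = 1/160
  weight(X=5) = 1/48
Total weight = 1/160 + 1/48 = 13/480
P(X=4 | obs) = 1/160 / 13/480 = 3/13
P(X=5 | obs) = 1/48 / 13/480 = 10/13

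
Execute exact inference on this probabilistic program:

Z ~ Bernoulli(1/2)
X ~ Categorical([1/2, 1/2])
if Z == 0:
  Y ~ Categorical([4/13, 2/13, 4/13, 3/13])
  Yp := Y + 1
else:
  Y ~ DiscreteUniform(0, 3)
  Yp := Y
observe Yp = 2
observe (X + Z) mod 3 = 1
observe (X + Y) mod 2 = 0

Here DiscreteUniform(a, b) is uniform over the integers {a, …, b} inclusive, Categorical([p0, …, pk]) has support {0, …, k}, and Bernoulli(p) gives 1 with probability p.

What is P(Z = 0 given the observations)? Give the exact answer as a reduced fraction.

P(Z = 0 | obs) = 8/21

Enumerate traces; 2 have nonzero weight after conditioning:
  (Z=0, X=1, Y=1) weight 1/26
  (Z=1, X=0, Y=2) weight 1/16
Group by Z:
  weight(Z=0) = 1/26
  weight(Z=1) = 1/16
Total weight = 1/26 + 1/16 = 21/208
P(Z=0 | obs) = 1/26 / 21/208 = 8/21
P(Z=1 | obs) = 1/16 / 21/208 = 13/21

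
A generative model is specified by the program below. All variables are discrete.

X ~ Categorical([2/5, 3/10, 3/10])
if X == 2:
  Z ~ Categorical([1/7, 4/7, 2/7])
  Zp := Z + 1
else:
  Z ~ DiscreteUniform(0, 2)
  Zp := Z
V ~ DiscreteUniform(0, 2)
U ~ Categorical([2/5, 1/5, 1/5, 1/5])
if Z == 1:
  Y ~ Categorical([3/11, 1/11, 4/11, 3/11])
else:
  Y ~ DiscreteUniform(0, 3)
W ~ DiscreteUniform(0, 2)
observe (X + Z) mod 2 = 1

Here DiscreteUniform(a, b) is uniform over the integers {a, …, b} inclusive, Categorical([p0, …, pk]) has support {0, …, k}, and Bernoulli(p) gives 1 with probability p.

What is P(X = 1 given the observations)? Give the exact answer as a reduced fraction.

Enumerate traces; 576 have nonzero weight after conditioning:
  (X=0, Z=1, V=0, U=0, Y=0, W=0) weight 4/2475
  (X=0, Z=1, V=0, U=0, Y=0, W=1) weight 4/2475
  (X=0, Z=1, V=0, U=0, Y=0, W=2) weight 4/2475
  (X=0, Z=1, V=0, U=0, Y=1, W=0) weight 4/7425
  (X=0, Z=1, V=0, U=0, Y=1, W=1) weight 4/7425
  (X=0, Z=1, V=0, U=0, Y=1, W=2) weight 4/7425
  (X=0, Z=1, V=0, U=0, Y=2, W=0) weight 16/7425
  (X=0, Z=1, V=0, U=0, Y=2, W=1) weight 16/7425
  (X=1, Z=0, V=0, U=0, Y=0, W=0) weight 1/900
  (X=2, Z=1, V=0, U=0, Y=0, W=0) weight 4/1925
  … 566 more
Group by X:
  weight(X=0) = 2/15
  weight(X=1) = 1/5
  weight(X=2) = 6/35
Total weight = 2/15 + 1/5 + 6/35 = 53/105
P(X=0 | obs) = 2/15 / 53/105 = 14/53
P(X=1 | obs) = 1/5 / 53/105 = 21/53
P(X=2 | obs) = 6/35 / 53/105 = 18/53

P(X = 1 | obs) = 21/53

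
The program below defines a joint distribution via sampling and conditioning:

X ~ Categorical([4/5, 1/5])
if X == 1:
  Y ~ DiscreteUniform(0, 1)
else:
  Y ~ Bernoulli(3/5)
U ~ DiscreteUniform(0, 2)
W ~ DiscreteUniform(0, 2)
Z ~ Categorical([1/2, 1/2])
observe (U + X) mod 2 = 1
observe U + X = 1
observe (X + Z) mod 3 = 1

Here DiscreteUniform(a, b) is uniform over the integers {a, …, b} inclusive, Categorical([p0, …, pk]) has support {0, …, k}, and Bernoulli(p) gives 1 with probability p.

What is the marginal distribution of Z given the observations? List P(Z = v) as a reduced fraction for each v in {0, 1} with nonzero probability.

P(Z=0) = 1/5, P(Z=1) = 4/5

Enumerate traces; 12 have nonzero weight after conditioning:
  (X=0, Y=0, U=1, W=0, Z=1) weight 4/225
  (X=0, Y=0, U=1, W=1, Z=1) weight 4/225
  (X=0, Y=0, U=1, W=2, Z=1) weight 4/225
  (X=0, Y=1, U=1, W=0, Z=1) weight 2/75
  (X=0, Y=1, U=1, W=1, Z=1) weight 2/75
  (X=0, Y=1, U=1, W=2, Z=1) weight 2/75
  (X=1, Y=0, U=0, W=0, Z=0) weight 1/180
  (X=1, Y=0, U=0, W=1, Z=0) weight 1/180
  … 4 more
Group by Z:
  weight(Z=0) = 1/30
  weight(Z=1) = 2/15
Total weight = 1/30 + 2/15 = 1/6
P(Z=0 | obs) = 1/30 / 1/6 = 1/5
P(Z=1 | obs) = 2/15 / 1/6 = 4/5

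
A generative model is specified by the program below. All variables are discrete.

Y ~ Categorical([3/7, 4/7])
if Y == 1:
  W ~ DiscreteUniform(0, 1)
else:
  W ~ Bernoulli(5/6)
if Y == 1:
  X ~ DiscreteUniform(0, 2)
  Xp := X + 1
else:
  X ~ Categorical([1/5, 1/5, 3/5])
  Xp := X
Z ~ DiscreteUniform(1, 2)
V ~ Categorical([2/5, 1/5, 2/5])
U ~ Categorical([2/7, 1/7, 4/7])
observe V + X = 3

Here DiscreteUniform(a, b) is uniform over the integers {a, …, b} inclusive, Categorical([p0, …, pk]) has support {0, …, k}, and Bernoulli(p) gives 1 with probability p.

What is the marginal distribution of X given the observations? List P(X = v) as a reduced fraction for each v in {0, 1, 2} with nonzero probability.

Enumerate traces; 48 have nonzero weight after conditioning:
  (Y=0, W=0, X=1, Z=1, V=2, U=0) weight 1/1225
  (Y=0, W=0, X=1, Z=1, V=2, U=1) weight 1/2450
  (Y=0, W=0, X=1, Z=1, V=2, U=2) weight 2/1225
  (Y=0, W=0, X=1, Z=2, V=2, U=0) weight 1/1225
  (Y=0, W=0, X=1, Z=2, V=2, U=1) weight 1/2450
  (Y=0, W=0, X=1, Z=2, V=2, U=2) weight 2/1225
  (Y=0, W=0, X=2, Z=1, V=1, U=0) weight 3/2450
  (Y=0, W=0, X=2, Z=1, V=1, U=1) weight 3/4900
  … 40 more
Group by X:
  weight(X=1) = 58/525
  weight(X=2) = 47/525
Total weight = 58/525 + 47/525 = 1/5
P(X=1 | obs) = 58/525 / 1/5 = 58/105
P(X=2 | obs) = 47/525 / 1/5 = 47/105

P(X=1) = 58/105, P(X=2) = 47/105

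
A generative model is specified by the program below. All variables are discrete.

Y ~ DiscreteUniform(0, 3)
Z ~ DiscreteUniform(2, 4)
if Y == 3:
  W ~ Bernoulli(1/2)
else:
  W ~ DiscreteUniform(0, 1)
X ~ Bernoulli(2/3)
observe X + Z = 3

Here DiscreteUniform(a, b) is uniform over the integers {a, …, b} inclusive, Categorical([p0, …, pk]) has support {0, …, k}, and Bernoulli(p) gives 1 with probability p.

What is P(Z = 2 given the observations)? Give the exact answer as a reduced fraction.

Enumerate traces; 16 have nonzero weight after conditioning:
  (Y=0, Z=2, W=0, X=1) weight 1/36
  (Y=0, Z=2, W=1, X=1) weight 1/36
  (Y=0, Z=3, W=0, X=0) weight 1/72
  (Y=0, Z=3, W=1, X=0) weight 1/72
  (Y=1, Z=2, W=0, X=1) weight 1/36
  (Y=1, Z=2, W=1, X=1) weight 1/36
  (Y=1, Z=3, W=0, X=0) weight 1/72
  (Y=1, Z=3, W=1, X=0) weight 1/72
  … 8 more
Group by Z:
  weight(Z=2) = 2/9
  weight(Z=3) = 1/9
Total weight = 2/9 + 1/9 = 1/3
P(Z=2 | obs) = 2/9 / 1/3 = 2/3
P(Z=3 | obs) = 1/9 / 1/3 = 1/3

P(Z = 2 | obs) = 2/3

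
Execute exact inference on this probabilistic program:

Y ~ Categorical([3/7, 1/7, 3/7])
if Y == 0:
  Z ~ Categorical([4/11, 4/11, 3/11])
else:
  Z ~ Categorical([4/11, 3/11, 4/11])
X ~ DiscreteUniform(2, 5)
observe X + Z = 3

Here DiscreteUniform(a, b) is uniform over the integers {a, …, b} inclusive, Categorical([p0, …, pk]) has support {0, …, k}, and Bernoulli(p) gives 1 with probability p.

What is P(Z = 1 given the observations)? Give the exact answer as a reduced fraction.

P(Z = 1 | obs) = 6/13

Enumerate traces; 6 have nonzero weight after conditioning:
  (Y=0, Z=0, X=3) weight 3/77
  (Y=0, Z=1, X=2) weight 3/77
  (Y=1, Z=0, X=3) weight 1/77
  (Y=1, Z=1, X=2) weight 3/308
  (Y=2, Z=0, X=3) weight 3/77
  (Y=2, Z=1, X=2) weight 9/308
Group by Z:
  weight(Z=0) = 1/11
  weight(Z=1) = 6/77
Total weight = 1/11 + 6/77 = 13/77
P(Z=0 | obs) = 1/11 / 13/77 = 7/13
P(Z=1 | obs) = 6/77 / 13/77 = 6/13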